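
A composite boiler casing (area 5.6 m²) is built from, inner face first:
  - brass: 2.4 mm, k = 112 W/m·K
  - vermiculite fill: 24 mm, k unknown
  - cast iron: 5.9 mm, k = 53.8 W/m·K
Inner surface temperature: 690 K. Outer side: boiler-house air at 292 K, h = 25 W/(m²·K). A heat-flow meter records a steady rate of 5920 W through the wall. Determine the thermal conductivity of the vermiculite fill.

k ≈ 0.0714 W/(m·K)

Thermal resistances in series:
R_brass = L/(kA) = 0.0024/(112×5.6) = 3.827×10^-6 K/W
R_cast iron = L/(kA) = 0.0059/(53.8×5.6) = 1.958×10^-5 K/W
R_outer film = 1/(h_o·A) = 1/(25×5.6) = 0.007143 K/W
Sum of known resistances R_other = 0.007166 K/W
Total R = ΔT/Q = 398/5920 = 0.06723 K/W
R_vermiculite fill = R_total − R_other = 0.06006 K/W
k = L/(R·A) = 0.024/(0.06006×5.6)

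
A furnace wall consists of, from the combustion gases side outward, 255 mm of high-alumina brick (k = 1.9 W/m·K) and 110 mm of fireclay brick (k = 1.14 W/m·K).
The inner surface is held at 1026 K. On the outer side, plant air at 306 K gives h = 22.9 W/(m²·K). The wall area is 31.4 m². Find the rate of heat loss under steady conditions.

Q ≈ 82400 W

Series thermal resistances:
R_high-alumina brick = L/(kA) = 0.255/(1.9×31.4) = 0.004274 K/W
R_fireclay brick = L/(kA) = 0.11/(1.14×31.4) = 0.003073 K/W
R_outer film = 1/(h_o·A) = 1/(22.9×31.4) = 0.001391 K/W
R_total = 0.008738 K/W
Q = ΔT / R_total = 720 / 0.008738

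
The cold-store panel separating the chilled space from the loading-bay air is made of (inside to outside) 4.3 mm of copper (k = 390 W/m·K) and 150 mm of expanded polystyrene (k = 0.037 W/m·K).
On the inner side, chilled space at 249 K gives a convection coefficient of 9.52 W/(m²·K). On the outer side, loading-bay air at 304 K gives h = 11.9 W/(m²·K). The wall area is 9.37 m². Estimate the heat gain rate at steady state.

Model the wall as resistances in series:
R_inner film = 1/(h_i·A) = 1/(9.52×9.37) = 0.01121 K/W
R_copper = L/(kA) = 0.0043/(390×9.37) = 1.177×10^-6 K/W
R_expanded polystyrene = L/(kA) = 0.15/(0.037×9.37) = 0.4327 K/W
R_outer film = 1/(h_o·A) = 1/(11.9×9.37) = 0.008968 K/W
R_total = 0.4528 K/W
Q = ΔT / R_total = 55 / 0.4528

Q ≈ 121 W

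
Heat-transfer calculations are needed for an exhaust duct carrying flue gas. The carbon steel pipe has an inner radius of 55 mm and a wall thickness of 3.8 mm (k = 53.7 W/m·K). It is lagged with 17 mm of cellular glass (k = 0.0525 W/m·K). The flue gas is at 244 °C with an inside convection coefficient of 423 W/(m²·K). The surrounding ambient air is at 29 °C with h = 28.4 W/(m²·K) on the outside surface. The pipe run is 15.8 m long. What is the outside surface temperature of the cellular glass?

Radial resistances (cylindrical: R_cond = ln(r_o/r_i)/(2πkL), R_conv = 1/(h·2πrL)):
R_inner film = 1/(h_i·2πr₁L) = 1/(423×2π×0.055×15.8) = 4.33×10^-4 K/W
R_carbon steel pipe wall = ln(58.8/55)/(2π×53.7×15.8) = 1.253×10^-5 K/W
R_cellular glass = ln(75.8/58.8)/(2π×0.0525×15.8) = 0.04873 K/W
R_outer film = 1/(h_o·2πr_oL) = 1/(28.4×2π×0.0758×15.8) = 0.004679 K/W
R_total = 0.05385 K/W
Q = ΔT/R_total = 215/0.05385
Q = 3990 W
T_interface = T_inner − Q·ΣR(inner→interface) = 244 − 3990×0.04917

T ≈ 47.7 °C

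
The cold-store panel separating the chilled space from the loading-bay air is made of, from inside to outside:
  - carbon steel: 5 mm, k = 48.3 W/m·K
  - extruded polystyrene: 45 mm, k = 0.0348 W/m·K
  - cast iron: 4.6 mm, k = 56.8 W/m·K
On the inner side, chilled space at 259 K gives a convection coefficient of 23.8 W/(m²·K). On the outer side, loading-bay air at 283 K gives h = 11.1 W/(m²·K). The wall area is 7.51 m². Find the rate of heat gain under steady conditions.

Series thermal resistances:
R_inner film = 1/(h_i·A) = 1/(23.8×7.51) = 0.005595 K/W
R_carbon steel = L/(kA) = 0.005/(48.3×7.51) = 1.378×10^-5 K/W
R_extruded polystyrene = L/(kA) = 0.045/(0.0348×7.51) = 0.1722 K/W
R_cast iron = L/(kA) = 0.0046/(56.8×7.51) = 1.078×10^-5 K/W
R_outer film = 1/(h_o·A) = 1/(11.1×7.51) = 0.012 K/W
R_total = 0.1898 K/W
Q = ΔT / R_total = 24 / 0.1898

Q ≈ 126 W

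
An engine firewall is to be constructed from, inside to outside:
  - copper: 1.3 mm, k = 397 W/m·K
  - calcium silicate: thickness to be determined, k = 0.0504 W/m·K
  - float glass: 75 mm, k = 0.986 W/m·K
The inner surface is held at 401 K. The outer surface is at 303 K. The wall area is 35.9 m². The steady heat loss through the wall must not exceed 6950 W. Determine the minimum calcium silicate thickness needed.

L ≈ 21.7 mm

Using the resistance-network approach (series):
R_copper = L/(kA) = 0.0013/(397×35.9) = 9.121×10^-8 K/W
R_float glass = L/(kA) = 0.075/(0.986×35.9) = 0.002119 K/W
Sum of the known resistances R_other = 0.002119 K/W
Required total resistance R_tot = ΔT/Q_allow = 98/6950 = 0.0141 K/W
R_calcium silicate = R_tot − R_other = 0.01198 K/W
L = R·k·A = 0.01198×0.0504×35.9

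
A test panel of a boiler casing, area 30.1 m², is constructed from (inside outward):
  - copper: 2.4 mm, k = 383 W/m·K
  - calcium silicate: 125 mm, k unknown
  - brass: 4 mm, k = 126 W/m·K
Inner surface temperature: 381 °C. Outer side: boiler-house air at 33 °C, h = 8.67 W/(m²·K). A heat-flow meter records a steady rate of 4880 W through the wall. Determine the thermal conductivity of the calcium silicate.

Using the resistance-network approach (series):
R_copper = L/(kA) = 0.0024/(383×30.1) = 2.082×10^-7 K/W
R_brass = L/(kA) = 0.004/(126×30.1) = 1.055×10^-6 K/W
R_outer film = 1/(h_o·A) = 1/(8.67×30.1) = 0.003832 K/W
Sum of known resistances R_other = 0.003833 K/W
Total R = ΔT/Q = 348/4880 = 0.07131 K/W
R_calcium silicate = R_total − R_other = 0.06748 K/W
k = L/(R·A) = 0.125/(0.06748×30.1)

k ≈ 0.0615 W/(m·K)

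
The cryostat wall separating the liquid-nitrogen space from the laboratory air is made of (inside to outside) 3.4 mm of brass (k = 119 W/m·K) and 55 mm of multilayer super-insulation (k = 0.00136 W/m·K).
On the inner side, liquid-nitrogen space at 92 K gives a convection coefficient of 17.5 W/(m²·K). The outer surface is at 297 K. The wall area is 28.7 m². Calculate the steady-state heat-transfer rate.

Using the resistance-network approach (series):
R_inner film = 1/(h_i·A) = 1/(17.5×28.7) = 0.001991 K/W
R_brass = L/(kA) = 0.0034/(119×28.7) = 9.955×10^-7 K/W
R_multilayer super-insulation = L/(kA) = 0.055/(0.00136×28.7) = 1.409 K/W
R_total = 1.411 K/W
Q = ΔT / R_total = 205 / 1.411

Q ≈ 145 W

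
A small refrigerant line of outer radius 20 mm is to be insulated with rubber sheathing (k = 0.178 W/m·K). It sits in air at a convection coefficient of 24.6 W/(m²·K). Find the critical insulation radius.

r_cr ≈ 7.24 mm

For a cylinder r_cr = k/h = 0.178/24.6
r_cr = 7.24 mm; since the bare radius (20 mm) is above r_cr, any added insulation will reduce heat loss.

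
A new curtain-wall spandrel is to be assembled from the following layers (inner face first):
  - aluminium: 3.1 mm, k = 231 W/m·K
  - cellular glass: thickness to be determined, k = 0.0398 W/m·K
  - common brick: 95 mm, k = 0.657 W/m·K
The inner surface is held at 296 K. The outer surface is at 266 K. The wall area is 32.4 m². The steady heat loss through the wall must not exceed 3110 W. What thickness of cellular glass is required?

L ≈ 6.68 mm

Thermal resistances in series:
R_aluminium = L/(kA) = 0.0031/(231×32.4) = 4.142×10^-7 K/W
R_common brick = L/(kA) = 0.095/(0.657×32.4) = 0.004463 K/W
Sum of the known resistances R_other = 0.004463 K/W
Required total resistance R_tot = ΔT/Q_allow = 30/3110 = 0.009646 K/W
R_cellular glass = R_tot − R_other = 0.005183 K/W
L = R·k·A = 0.005183×0.0398×32.4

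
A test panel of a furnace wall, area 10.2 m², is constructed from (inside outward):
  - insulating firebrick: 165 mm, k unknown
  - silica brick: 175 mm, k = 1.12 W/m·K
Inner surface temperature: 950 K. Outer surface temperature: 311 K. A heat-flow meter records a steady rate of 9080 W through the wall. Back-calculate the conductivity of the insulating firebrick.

Using the resistance-network approach (series):
R_silica brick = L/(kA) = 0.175/(1.12×10.2) = 0.01532 K/W
Sum of known resistances R_other = 0.01532 K/W
Total R = ΔT/Q = 639/9080 = 0.07037 K/W
R_insulating firebrick = R_total − R_other = 0.05506 K/W
k = L/(R·A) = 0.165/(0.05506×10.2)

k ≈ 0.294 W/(m·K)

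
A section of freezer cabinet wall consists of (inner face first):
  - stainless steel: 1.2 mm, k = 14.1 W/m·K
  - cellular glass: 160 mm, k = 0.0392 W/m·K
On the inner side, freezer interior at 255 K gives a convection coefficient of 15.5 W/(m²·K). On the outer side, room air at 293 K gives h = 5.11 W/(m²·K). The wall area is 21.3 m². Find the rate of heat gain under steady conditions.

Using the resistance-network approach (series):
R_inner film = 1/(h_i·A) = 1/(15.5×21.3) = 0.003029 K/W
R_stainless steel = L/(kA) = 0.0012/(14.1×21.3) = 3.996×10^-6 K/W
R_cellular glass = L/(kA) = 0.16/(0.0392×21.3) = 0.1916 K/W
R_outer film = 1/(h_o·A) = 1/(5.11×21.3) = 0.009188 K/W
R_total = 0.2038 K/W
Q = ΔT / R_total = 38 / 0.2038

Q ≈ 186 W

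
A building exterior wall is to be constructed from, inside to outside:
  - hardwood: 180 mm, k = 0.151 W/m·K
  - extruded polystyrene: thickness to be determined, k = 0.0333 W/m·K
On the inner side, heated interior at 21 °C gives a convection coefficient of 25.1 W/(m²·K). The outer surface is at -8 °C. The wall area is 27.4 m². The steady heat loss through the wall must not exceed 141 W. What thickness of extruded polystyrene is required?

L ≈ 147 mm

Series thermal resistances:
R_inner film = 1/(h_i·A) = 1/(25.1×27.4) = 0.001454 K/W
R_hardwood = L/(kA) = 0.18/(0.151×27.4) = 0.04351 K/W
Sum of the known resistances R_other = 0.04496 K/W
Required total resistance R_tot = ΔT/Q_allow = 29/141 = 0.2057 K/W
R_extruded polystyrene = R_tot − R_other = 0.1607 K/W
L = R·k·A = 0.1607×0.0333×27.4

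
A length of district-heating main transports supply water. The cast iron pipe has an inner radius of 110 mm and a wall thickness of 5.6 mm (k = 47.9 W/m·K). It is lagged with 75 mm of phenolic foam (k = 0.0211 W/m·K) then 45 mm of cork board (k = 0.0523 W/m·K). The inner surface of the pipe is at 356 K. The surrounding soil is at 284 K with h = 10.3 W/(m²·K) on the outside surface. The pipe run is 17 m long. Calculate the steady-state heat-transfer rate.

Q ≈ 273 W

Treating each annulus and film as a series resistance:
R_cast iron pipe wall = ln(115.6/110)/(2π×47.9×17) = 9.705×10^-6 K/W
R_phenolic foam = ln(190.6/115.6)/(2π×0.0211×17) = 0.2219 K/W
R_cork board = ln(235.6/190.6)/(2π×0.0523×17) = 0.03794 K/W
R_outer film = 1/(h_o·2πr_oL) = 1/(10.3×2π×0.2356×17) = 0.003858 K/W
R_total = 0.2637 K/W
Q = ΔT/R_total = 72/0.2637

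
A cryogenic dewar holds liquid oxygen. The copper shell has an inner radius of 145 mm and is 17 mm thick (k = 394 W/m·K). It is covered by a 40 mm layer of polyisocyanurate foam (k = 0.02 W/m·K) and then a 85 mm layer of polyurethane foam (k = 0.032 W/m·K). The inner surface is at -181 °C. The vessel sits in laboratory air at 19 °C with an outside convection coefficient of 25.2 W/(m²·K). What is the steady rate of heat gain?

Radial (spherical) resistances in series:
R_copper shell = (1/0.145 − 1/0.162)/(4π×394) = 1.462×10^-4 K/W
R_polyisocyanurate foam = (1/0.162 − 1/0.202)/(4π×0.02) = 4.864 K/W
R_polyurethane foam = (1/0.202 − 1/0.287)/(4π×0.032) = 3.646 K/W
R_outer film = 1/(h·4πr_o²) = 1/(25.2×4π×0.287²) = 0.03834 K/W
R_total = 8.548 K/W
Q = ΔT/R_total = 200/8.548

Q ≈ 23.4 W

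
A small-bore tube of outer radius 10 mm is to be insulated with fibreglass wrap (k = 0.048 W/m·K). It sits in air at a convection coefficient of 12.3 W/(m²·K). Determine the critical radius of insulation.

For a cylinder r_cr = k/h = 0.048/12.3
r_cr = 3.9 mm; since the bare radius (10 mm) is above r_cr, any added insulation will reduce heat loss.

r_cr ≈ 3.9 mm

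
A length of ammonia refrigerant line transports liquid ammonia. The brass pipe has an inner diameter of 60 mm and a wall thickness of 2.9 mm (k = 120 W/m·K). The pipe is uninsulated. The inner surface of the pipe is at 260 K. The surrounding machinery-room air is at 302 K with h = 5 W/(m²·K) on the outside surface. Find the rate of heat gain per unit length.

Cylindrical conduction, so R = ln(r₂/r₁)/(2πkL) per layer, in series:
R_brass pipe wall = ln(32.9/30)/(2π×120×1) = 1.224×10^-4 K/W
R_outer film = 1/(h_o·2πr_oL) = 1/(5×2π×0.0329×1) = 0.9675 K/W
R_total = 0.9676 K/W
Q = ΔT/R_total = 42/0.9676

q′ ≈ 43.4 W/m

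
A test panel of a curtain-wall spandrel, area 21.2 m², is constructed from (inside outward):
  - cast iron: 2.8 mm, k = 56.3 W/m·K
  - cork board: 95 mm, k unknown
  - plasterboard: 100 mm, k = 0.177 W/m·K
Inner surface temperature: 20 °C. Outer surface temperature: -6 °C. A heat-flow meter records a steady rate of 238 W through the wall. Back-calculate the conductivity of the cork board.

Model the wall as resistances in series:
R_cast iron = L/(kA) = 0.0028/(56.3×21.2) = 2.346×10^-6 K/W
R_plasterboard = L/(kA) = 0.1/(0.177×21.2) = 0.02665 K/W
Sum of known resistances R_other = 0.02665 K/W
Total R = ΔT/Q = 26/238 = 0.1092 K/W
R_cork board = R_total − R_other = 0.08259 K/W
k = L/(R·A) = 0.095/(0.08259×21.2)

k ≈ 0.0543 W/(m·K)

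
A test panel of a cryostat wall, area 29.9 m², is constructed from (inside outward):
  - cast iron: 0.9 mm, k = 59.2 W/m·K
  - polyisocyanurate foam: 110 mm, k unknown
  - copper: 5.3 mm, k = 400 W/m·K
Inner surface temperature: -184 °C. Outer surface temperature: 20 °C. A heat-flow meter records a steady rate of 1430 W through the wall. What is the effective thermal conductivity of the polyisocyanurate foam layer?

Using the resistance-network approach (series):
R_cast iron = L/(kA) = 0.0009/(59.2×29.9) = 5.085×10^-7 K/W
R_copper = L/(kA) = 0.0053/(400×29.9) = 4.431×10^-7 K/W
Sum of known resistances R_other = 9.516×10^-7 K/W
Total R = ΔT/Q = 204/1430 = 0.1427 K/W
R_polyisocyanurate foam = R_total − R_other = 0.1427 K/W
k = L/(R·A) = 0.11/(0.1427×29.9)

k ≈ 0.0258 W/(m·K)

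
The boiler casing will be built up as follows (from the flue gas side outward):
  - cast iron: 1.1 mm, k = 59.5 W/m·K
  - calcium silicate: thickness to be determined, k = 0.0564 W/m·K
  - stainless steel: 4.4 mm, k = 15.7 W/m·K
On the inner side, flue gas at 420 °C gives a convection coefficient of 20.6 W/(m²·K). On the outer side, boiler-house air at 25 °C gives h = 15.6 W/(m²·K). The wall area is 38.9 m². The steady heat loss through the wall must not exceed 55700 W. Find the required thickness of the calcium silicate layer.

Series thermal resistances:
R_inner film = 1/(h_i·A) = 1/(20.6×38.9) = 0.001248 K/W
R_cast iron = L/(kA) = 0.0011/(59.5×38.9) = 4.753×10^-7 K/W
R_stainless steel = L/(kA) = 0.0044/(15.7×38.9) = 7.204×10^-6 K/W
R_outer film = 1/(h_o·A) = 1/(15.6×38.9) = 0.001648 K/W
Sum of the known resistances R_other = 0.002903 K/W
Required total resistance R_tot = ΔT/Q_allow = 395/55700 = 0.007092 K/W
R_calcium silicate = R_tot − R_other = 0.004188 K/W
L = R·k·A = 0.004188×0.0564×38.9

L ≈ 9.19 mm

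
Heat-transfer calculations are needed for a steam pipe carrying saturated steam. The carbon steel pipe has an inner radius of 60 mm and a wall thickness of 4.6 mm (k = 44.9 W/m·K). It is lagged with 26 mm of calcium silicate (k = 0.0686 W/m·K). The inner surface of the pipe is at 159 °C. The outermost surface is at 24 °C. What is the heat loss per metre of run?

For a radial system each layer contributes R = ln(r_out/r_in)/(2πkL); films add R = 1/(hA).
R_carbon steel pipe wall = ln(64.6/60)/(2π×44.9×1) = 2.618×10^-4 K/W
R_calcium silicate = ln(90.6/64.6)/(2π×0.0686×1) = 0.7847 K/W
R_total = 0.785 K/W
Q = ΔT/R_total = 135/0.785

q′ ≈ 172 W/m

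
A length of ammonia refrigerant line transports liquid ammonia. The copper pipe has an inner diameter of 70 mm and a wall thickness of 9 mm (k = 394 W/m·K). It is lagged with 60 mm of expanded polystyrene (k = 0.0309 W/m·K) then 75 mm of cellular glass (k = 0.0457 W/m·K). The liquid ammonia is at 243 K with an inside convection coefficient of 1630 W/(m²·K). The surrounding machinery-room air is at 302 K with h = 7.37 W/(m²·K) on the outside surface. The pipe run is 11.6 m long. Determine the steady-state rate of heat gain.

Per-layer cylindrical resistances, series-summed:
R_inner film = 1/(h_i·2πr₁L) = 1/(1630×2π×0.035×11.6) = 2.405×10^-4 K/W
R_copper pipe wall = ln(44/35)/(2π×394×11.6) = 7.969×10^-6 K/W
R_expanded polystyrene = ln(104/44)/(2π×0.0309×11.6) = 0.3819 K/W
R_cellular glass = ln(179/104)/(2π×0.0457×11.6) = 0.163 K/W
R_outer film = 1/(h_o·2πr_oL) = 1/(7.37×2π×0.179×11.6) = 0.0104 K/W
R_total = 0.5556 K/W
Q = ΔT/R_total = 59/0.5556

Q ≈ 106 W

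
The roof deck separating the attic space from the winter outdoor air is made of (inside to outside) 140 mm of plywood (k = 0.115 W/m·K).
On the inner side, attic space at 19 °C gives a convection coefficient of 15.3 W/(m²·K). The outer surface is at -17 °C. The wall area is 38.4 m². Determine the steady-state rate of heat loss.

Thermal resistances in series:
R_inner film = 1/(h_i·A) = 1/(15.3×38.4) = 0.001702 K/W
R_plywood = L/(kA) = 0.14/(0.115×38.4) = 0.0317 K/W
R_total = 0.0334 K/W
Q = ΔT / R_total = 36 / 0.0334

Q ≈ 1080 W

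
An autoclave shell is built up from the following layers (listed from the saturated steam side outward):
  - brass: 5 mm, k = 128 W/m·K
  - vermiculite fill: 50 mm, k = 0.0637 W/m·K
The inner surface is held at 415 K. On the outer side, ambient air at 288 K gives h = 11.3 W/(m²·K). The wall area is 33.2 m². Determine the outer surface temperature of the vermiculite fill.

T ≈ 301 K

Thermal resistances in series:
R_brass = L/(kA) = 0.005/(128×33.2) = 1.177×10^-6 K/W
R_vermiculite fill = L/(kA) = 0.05/(0.0637×33.2) = 0.02364 K/W
R_outer film = 1/(h_o·A) = 1/(11.3×33.2) = 0.002666 K/W
R_total = 0.02631 K/W;  Q = ΔT/R_total = 127/0.02631 = 4827 W
T_interface = T_inner − Q·ΣR(inner→interface) = 415 − 4830×0.02364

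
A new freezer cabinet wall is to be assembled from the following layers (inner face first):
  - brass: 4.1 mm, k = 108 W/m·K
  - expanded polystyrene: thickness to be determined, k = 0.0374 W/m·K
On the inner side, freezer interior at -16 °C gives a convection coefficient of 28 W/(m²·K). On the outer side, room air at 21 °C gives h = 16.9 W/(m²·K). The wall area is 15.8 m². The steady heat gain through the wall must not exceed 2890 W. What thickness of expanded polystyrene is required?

L ≈ 4.02 mm

Model the wall as resistances in series:
R_inner film = 1/(h_i·A) = 1/(28×15.8) = 0.00226 K/W
R_brass = L/(kA) = 0.0041/(108×15.8) = 2.403×10^-6 K/W
R_outer film = 1/(h_o·A) = 1/(16.9×15.8) = 0.003745 K/W
Sum of the known resistances R_other = 0.006008 K/W
Required total resistance R_tot = ΔT/Q_allow = 37/2890 = 0.0128 K/W
R_expanded polystyrene = R_tot − R_other = 0.006795 K/W
L = R·k·A = 0.006795×0.0374×15.8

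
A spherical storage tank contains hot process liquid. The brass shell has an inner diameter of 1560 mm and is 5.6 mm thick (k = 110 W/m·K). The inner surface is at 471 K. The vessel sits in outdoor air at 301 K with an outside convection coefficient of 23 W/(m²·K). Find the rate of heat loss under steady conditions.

Spherical conduction: R = (1/r_in − 1/r_out)/(4πk) per layer; series-sum.
R_brass shell = (1/0.78 − 1/0.7856)/(4π×110) = 6.611×10^-6 K/W
R_outer film = 1/(h·4πr_o²) = 1/(23×4π×0.7856²) = 0.005606 K/W
R_total = 0.005613 K/W
Q = ΔT/R_total = 170/0.005613

Q ≈ 30300 W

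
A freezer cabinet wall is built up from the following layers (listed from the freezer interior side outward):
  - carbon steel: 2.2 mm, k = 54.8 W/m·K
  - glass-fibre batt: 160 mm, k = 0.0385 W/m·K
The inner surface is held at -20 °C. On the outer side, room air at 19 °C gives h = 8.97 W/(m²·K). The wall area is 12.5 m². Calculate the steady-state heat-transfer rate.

Using the resistance-network approach (series):
R_carbon steel = L/(kA) = 0.0022/(54.8×12.5) = 3.212×10^-6 K/W
R_glass-fibre batt = L/(kA) = 0.16/(0.0385×12.5) = 0.3325 K/W
R_outer film = 1/(h_o·A) = 1/(8.97×12.5) = 0.008919 K/W
R_total = 0.3414 K/W
Q = ΔT / R_total = 39 / 0.3414

Q ≈ 114 W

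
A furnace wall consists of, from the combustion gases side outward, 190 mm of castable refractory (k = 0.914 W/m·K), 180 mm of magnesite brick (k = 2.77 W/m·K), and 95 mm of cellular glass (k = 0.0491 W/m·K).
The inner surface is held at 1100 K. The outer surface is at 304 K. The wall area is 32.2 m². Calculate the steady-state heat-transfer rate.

Q ≈ 11600 W

Model the wall as resistances in series:
R_castable refractory = L/(kA) = 0.19/(0.914×32.2) = 0.006456 K/W
R_magnesite brick = L/(kA) = 0.18/(2.77×32.2) = 0.002018 K/W
R_cellular glass = L/(kA) = 0.095/(0.0491×32.2) = 0.06009 K/W
R_total = 0.06856 K/W
Q = ΔT / R_total = 796 / 0.06856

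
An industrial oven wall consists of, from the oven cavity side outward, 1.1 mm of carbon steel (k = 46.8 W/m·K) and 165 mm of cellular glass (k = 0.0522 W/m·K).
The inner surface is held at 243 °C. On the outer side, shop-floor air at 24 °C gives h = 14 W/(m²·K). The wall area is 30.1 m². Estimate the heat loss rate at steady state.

Q ≈ 2040 W

Thermal resistances in series:
R_carbon steel = L/(kA) = 0.0011/(46.8×30.1) = 7.809×10^-7 K/W
R_cellular glass = L/(kA) = 0.165/(0.0522×30.1) = 0.105 K/W
R_outer film = 1/(h_o·A) = 1/(14×30.1) = 0.002373 K/W
R_total = 0.1074 K/W
Q = ΔT / R_total = 219 / 0.1074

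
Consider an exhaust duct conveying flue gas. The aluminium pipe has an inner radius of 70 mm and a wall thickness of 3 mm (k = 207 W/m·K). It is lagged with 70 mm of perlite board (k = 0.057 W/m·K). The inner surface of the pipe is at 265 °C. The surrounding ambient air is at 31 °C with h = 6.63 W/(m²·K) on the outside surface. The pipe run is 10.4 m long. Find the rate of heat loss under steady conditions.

Per-layer cylindrical resistances, series-summed:
R_aluminium pipe wall = ln(73/70)/(2π×207×10.4) = 3.102×10^-6 K/W
R_perlite board = ln(143/73)/(2π×0.057×10.4) = 0.1805 K/W
R_outer film = 1/(h_o·2πr_oL) = 1/(6.63×2π×0.143×10.4) = 0.01614 K/W
R_total = 0.1967 K/W
Q = ΔT/R_total = 234/0.1967

Q ≈ 1190 W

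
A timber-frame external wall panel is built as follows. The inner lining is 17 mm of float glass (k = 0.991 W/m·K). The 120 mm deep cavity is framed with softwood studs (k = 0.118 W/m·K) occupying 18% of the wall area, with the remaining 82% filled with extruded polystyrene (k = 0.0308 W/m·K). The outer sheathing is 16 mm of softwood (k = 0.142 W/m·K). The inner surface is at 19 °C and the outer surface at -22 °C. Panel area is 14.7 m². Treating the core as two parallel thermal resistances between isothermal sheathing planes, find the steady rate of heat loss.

Sheathing layers in series; stud and cavity paths in parallel between them.
R_inner = 0.017/(0.991×14.7) = 0.001167 K/W
R_stud  = 0.12/(0.118×0.18×14.7) = 0.3843 K/W
R_cav   = 0.12/(0.0308×0.82×14.7) = 0.3232 K/W
1/R_core = 1/R_stud + 1/R_cav → R_core = 0.1756 K/W
R_outer = 0.016/(0.142×14.7) = 0.007665 K/W
R_total = 0.1844 K/W
Q = ΔT/R_total = 41/0.1844

Q ≈ 222 W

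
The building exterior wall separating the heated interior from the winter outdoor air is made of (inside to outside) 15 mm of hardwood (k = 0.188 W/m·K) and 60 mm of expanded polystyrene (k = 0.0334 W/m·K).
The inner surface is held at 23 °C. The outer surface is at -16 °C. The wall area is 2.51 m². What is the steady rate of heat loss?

Thermal resistances in series:
R_hardwood = L/(kA) = 0.015/(0.188×2.51) = 0.03179 K/W
R_expanded polystyrene = L/(kA) = 0.06/(0.0334×2.51) = 0.7157 K/W
R_total = 0.7475 K/W
Q = ΔT / R_total = 39 / 0.7475

Q ≈ 52.2 W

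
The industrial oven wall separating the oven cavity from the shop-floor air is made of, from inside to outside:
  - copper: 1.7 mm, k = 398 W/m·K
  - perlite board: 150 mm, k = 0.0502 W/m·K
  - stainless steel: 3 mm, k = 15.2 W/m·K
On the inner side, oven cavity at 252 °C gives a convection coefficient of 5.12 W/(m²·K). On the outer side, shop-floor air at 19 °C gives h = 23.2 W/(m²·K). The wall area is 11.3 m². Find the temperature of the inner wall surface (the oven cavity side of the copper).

T ≈ 238 °C

Using the resistance-network approach (series):
R_inner film = 1/(h_i·A) = 1/(5.12×11.3) = 0.01728 K/W
R_copper = L/(kA) = 0.0017/(398×11.3) = 3.78×10^-7 K/W
R_perlite board = L/(kA) = 0.15/(0.0502×11.3) = 0.2644 K/W
R_stainless steel = L/(kA) = 0.003/(15.2×11.3) = 1.747×10^-5 K/W
R_outer film = 1/(h_o·A) = 1/(23.2×11.3) = 0.003814 K/W
R_total = 0.2855 K/W;  Q = ΔT/R_total = 233/0.2855 = 816 W
T_interface = T_inner − Q·ΣR(inner→interface) = 252 − 816×0.01728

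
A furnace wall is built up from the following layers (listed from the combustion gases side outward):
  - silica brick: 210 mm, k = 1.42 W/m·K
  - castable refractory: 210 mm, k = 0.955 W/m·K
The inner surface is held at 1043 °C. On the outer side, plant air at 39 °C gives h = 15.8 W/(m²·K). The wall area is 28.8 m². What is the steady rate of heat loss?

Series thermal resistances:
R_silica brick = L/(kA) = 0.21/(1.42×28.8) = 0.005135 K/W
R_castable refractory = L/(kA) = 0.21/(0.955×28.8) = 0.007635 K/W
R_outer film = 1/(h_o·A) = 1/(15.8×28.8) = 0.002198 K/W
R_total = 0.01497 K/W
Q = ΔT / R_total = 1004 / 0.01497

Q ≈ 67100 W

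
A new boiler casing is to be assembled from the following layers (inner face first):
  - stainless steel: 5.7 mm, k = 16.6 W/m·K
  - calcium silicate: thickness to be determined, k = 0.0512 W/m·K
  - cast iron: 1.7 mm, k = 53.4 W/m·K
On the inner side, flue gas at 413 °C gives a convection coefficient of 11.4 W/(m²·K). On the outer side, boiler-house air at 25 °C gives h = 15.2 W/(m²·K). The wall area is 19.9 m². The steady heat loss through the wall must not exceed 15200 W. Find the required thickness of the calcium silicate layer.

L ≈ 18.1 mm

Treating each layer as a thermal resistance in series:
R_inner film = 1/(h_i·A) = 1/(11.4×19.9) = 0.004408 K/W
R_stainless steel = L/(kA) = 0.0057/(16.6×19.9) = 1.725×10^-5 K/W
R_cast iron = L/(kA) = 0.0017/(53.4×19.9) = 1.6×10^-6 K/W
R_outer film = 1/(h_o·A) = 1/(15.2×19.9) = 0.003306 K/W
Sum of the known resistances R_other = 0.007733 K/W
Required total resistance R_tot = ΔT/Q_allow = 388/15200 = 0.02553 K/W
R_calcium silicate = R_tot − R_other = 0.01779 K/W
L = R·k·A = 0.01779×0.0512×19.9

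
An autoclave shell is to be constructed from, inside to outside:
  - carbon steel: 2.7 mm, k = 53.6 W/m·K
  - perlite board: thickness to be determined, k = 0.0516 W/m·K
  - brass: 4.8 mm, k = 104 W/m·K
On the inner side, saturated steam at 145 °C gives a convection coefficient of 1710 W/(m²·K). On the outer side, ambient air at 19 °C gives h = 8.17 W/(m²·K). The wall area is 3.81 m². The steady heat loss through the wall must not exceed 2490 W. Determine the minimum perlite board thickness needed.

L ≈ 3.6 mm

Model the wall as resistances in series:
R_inner film = 1/(h_i·A) = 1/(1710×3.81) = 1.535×10^-4 K/W
R_carbon steel = L/(kA) = 0.0027/(53.6×3.81) = 1.322×10^-5 K/W
R_brass = L/(kA) = 0.0048/(104×3.81) = 1.211×10^-5 K/W
R_outer film = 1/(h_o·A) = 1/(8.17×3.81) = 0.03213 K/W
Sum of the known resistances R_other = 0.0323 K/W
Required total resistance R_tot = ΔT/Q_allow = 126/2490 = 0.0506 K/W
R_perlite board = R_tot − R_other = 0.0183 K/W
L = R·k·A = 0.0183×0.0516×3.81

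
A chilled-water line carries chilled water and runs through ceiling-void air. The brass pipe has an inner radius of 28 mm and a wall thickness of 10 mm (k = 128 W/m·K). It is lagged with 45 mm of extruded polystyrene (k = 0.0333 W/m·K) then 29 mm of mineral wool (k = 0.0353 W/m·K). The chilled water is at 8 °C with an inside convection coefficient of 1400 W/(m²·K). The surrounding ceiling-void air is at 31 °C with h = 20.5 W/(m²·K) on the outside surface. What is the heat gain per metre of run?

q′ ≈ 4.46 W/m

For a radial system each layer contributes R = ln(r_out/r_in)/(2πkL); films add R = 1/(hA).
R_inner film = 1/(h_i·2πr₁L) = 1/(1400×2π×0.028×1) = 0.00406 K/W
R_brass pipe wall = ln(38/28)/(2π×128×1) = 3.797×10^-4 K/W
R_extruded polystyrene = ln(83/38)/(2π×0.0333×1) = 3.734 K/W
R_mineral wool = ln(112/83)/(2π×0.0353×1) = 1.351 K/W
R_outer film = 1/(h_o·2πr_oL) = 1/(20.5×2π×0.112×1) = 0.06932 K/W
R_total = 5.159 K/W
Q = ΔT/R_total = 23/5.159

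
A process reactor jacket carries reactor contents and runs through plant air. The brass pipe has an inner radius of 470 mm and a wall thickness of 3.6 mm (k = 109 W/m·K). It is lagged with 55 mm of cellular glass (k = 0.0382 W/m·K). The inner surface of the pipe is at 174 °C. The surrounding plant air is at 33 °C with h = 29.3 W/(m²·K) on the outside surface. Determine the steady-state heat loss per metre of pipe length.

Radial resistances (cylindrical: R_cond = ln(r_o/r_i)/(2πkL), R_conv = 1/(h·2πrL)):
R_brass pipe wall = ln(473.6/470)/(2π×109×1) = 1.114×10^-5 K/W
R_cellular glass = ln(528.6/473.6)/(2π×0.0382×1) = 0.4578 K/W
R_outer film = 1/(h_o·2πr_oL) = 1/(29.3×2π×0.5286×1) = 0.01028 K/W
R_total = 0.468 K/W
Q = ΔT/R_total = 141/0.468

q′ ≈ 301 W/m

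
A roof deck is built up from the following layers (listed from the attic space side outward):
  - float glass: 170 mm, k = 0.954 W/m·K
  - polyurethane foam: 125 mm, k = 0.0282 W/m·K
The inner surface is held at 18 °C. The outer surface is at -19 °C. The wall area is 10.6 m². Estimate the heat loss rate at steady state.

Q ≈ 85.1 W

Using the resistance-network approach (series):
R_float glass = L/(kA) = 0.17/(0.954×10.6) = 0.01681 K/W
R_polyurethane foam = L/(kA) = 0.125/(0.0282×10.6) = 0.4182 K/W
R_total = 0.435 K/W
Q = ΔT / R_total = 37 / 0.435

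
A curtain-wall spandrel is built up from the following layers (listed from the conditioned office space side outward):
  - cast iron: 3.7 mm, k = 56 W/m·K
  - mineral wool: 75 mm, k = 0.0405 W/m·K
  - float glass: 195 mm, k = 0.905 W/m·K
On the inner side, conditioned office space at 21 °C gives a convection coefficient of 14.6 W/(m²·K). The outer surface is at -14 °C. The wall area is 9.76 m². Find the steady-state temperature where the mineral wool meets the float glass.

T ≈ -10.5 °C

Model the wall as resistances in series:
R_inner film = 1/(h_i·A) = 1/(14.6×9.76) = 0.007018 K/W
R_cast iron = L/(kA) = 0.0037/(56×9.76) = 6.77×10^-6 K/W
R_mineral wool = L/(kA) = 0.075/(0.0405×9.76) = 0.1897 K/W
R_float glass = L/(kA) = 0.195/(0.905×9.76) = 0.02208 K/W
R_total = 0.2188 K/W;  Q = ΔT/R_total = 35/0.2188 = 159.9 W
T_interface = T_inner − Q·ΣR(inner→interface) = 21 − 160×0.1968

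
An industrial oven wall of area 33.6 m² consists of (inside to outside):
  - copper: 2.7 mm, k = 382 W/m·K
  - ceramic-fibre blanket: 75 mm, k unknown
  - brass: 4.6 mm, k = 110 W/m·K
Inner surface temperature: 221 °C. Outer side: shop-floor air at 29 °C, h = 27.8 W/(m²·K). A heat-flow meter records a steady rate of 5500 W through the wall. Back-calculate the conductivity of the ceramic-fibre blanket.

Series thermal resistances:
R_copper = L/(kA) = 0.0027/(382×33.6) = 2.104×10^-7 K/W
R_brass = L/(kA) = 0.0046/(110×33.6) = 1.245×10^-6 K/W
R_outer film = 1/(h_o·A) = 1/(27.8×33.6) = 0.001071 K/W
Sum of known resistances R_other = 0.001072 K/W
Total R = ΔT/Q = 192/5500 = 0.03491 K/W
R_ceramic-fibre blanket = R_total − R_other = 0.03384 K/W
k = L/(R·A) = 0.075/(0.03384×33.6)

k ≈ 0.066 W/(m·K)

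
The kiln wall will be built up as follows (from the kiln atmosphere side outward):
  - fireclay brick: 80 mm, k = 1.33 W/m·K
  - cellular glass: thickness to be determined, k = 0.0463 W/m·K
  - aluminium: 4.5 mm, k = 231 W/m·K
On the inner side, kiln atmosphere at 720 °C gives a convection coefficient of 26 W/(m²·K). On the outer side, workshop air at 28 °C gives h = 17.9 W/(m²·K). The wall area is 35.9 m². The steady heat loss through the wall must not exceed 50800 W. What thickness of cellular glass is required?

Thermal resistances in series:
R_inner film = 1/(h_i·A) = 1/(26×35.9) = 0.001071 K/W
R_fireclay brick = L/(kA) = 0.08/(1.33×35.9) = 0.001675 K/W
R_aluminium = L/(kA) = 0.0045/(231×35.9) = 5.426×10^-7 K/W
R_outer film = 1/(h_o·A) = 1/(17.9×35.9) = 0.001556 K/W
Sum of the known resistances R_other = 0.004304 K/W
Required total resistance R_tot = ΔT/Q_allow = 692/50800 = 0.01362 K/W
R_cellular glass = R_tot − R_other = 0.009319 K/W
L = R·k·A = 0.009319×0.0463×35.9

L ≈ 15.5 mm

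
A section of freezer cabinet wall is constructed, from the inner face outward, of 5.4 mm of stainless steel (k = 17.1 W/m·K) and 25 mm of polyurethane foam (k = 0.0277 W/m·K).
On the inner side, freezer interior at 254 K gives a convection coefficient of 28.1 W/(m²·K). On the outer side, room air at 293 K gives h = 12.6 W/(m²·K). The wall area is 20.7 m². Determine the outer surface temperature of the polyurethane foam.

Treating each layer as a thermal resistance in series:
R_inner film = 1/(h_i·A) = 1/(28.1×20.7) = 0.001719 K/W
R_stainless steel = L/(kA) = 0.0054/(17.1×20.7) = 1.526×10^-5 K/W
R_polyurethane foam = L/(kA) = 0.025/(0.0277×20.7) = 0.0436 K/W
R_outer film = 1/(h_o·A) = 1/(12.6×20.7) = 0.003834 K/W
R_total = 0.04917 K/W;  Q = ΔT/R_total = 39/0.04917 = 793.2 W
T_interface = T_inner + Q·ΣR(inner→interface) = 254 + 793×0.04533

T ≈ 290 K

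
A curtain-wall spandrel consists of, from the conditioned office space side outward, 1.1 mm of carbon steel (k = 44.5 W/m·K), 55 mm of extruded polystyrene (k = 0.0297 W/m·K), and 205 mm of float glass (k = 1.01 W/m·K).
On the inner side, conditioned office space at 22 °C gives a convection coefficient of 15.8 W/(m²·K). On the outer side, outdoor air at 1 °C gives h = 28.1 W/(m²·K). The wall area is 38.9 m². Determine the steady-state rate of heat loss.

Series thermal resistances:
R_inner film = 1/(h_i·A) = 1/(15.8×38.9) = 0.001627 K/W
R_carbon steel = L/(kA) = 0.0011/(44.5×38.9) = 6.355×10^-7 K/W
R_extruded polystyrene = L/(kA) = 0.055/(0.0297×38.9) = 0.04761 K/W
R_float glass = L/(kA) = 0.205/(1.01×38.9) = 0.005218 K/W
R_outer film = 1/(h_o·A) = 1/(28.1×38.9) = 9.148×10^-4 K/W
R_total = 0.05537 K/W
Q = ΔT / R_total = 21 / 0.05537

Q ≈ 379 W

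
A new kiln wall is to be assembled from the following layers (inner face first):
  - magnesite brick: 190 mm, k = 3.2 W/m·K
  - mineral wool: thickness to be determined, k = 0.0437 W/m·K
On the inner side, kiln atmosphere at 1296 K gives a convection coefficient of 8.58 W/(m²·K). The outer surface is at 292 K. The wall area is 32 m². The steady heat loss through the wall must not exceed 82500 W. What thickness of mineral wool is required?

Model the wall as resistances in series:
R_inner film = 1/(h_i·A) = 1/(8.58×32) = 0.003642 K/W
R_magnesite brick = L/(kA) = 0.19/(3.2×32) = 0.001855 K/W
Sum of the known resistances R_other = 0.005498 K/W
Required total resistance R_tot = ΔT/Q_allow = 1004/82500 = 0.01217 K/W
R_mineral wool = R_tot − R_other = 0.006672 K/W
L = R·k·A = 0.006672×0.0437×32

L ≈ 9.33 mm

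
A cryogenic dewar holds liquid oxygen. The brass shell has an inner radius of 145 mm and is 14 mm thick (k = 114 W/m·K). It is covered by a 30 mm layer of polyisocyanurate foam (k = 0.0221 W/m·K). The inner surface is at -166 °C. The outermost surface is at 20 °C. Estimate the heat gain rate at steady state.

Q ≈ 51.7 W

Spherical conduction: R = (1/r_in − 1/r_out)/(4πk) per layer; series-sum.
R_brass shell = (1/0.145 − 1/0.159)/(4π×114) = 4.239×10^-4 K/W
R_polyisocyanurate foam = (1/0.159 − 1/0.189)/(4π×0.0221) = 3.595 K/W
R_total = 3.595 K/W
Q = ΔT/R_total = 186/3.595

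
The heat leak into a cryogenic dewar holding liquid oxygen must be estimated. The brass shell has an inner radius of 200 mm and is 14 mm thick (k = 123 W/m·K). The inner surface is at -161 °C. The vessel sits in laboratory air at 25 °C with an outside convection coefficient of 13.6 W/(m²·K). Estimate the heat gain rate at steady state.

Q ≈ 1450 W

Spherical conduction: R = (1/r_in − 1/r_out)/(4πk) per layer; series-sum.
R_brass shell = (1/0.2 − 1/0.214)/(4π×123) = 2.116×10^-4 K/W
R_outer film = 1/(h·4πr_o²) = 1/(13.6×4π×0.214²) = 0.1278 K/W
R_total = 0.128 K/W
Q = ΔT/R_total = 186/0.128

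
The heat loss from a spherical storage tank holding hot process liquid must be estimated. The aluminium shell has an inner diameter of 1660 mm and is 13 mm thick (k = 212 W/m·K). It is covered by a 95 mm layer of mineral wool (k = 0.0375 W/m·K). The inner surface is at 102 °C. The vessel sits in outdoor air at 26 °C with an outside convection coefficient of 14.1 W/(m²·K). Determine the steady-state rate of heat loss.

Q ≈ 291 W

Radial (spherical) resistances in series:
R_aluminium shell = (1/0.83 − 1/0.843)/(4π×212) = 6.974×10^-6 K/W
R_mineral wool = (1/0.843 − 1/0.938)/(4π×0.0375) = 0.2549 K/W
R_outer film = 1/(h·4πr_o²) = 1/(14.1×4π×0.938²) = 0.006415 K/W
R_total = 0.2614 K/W
Q = ΔT/R_total = 76/0.2614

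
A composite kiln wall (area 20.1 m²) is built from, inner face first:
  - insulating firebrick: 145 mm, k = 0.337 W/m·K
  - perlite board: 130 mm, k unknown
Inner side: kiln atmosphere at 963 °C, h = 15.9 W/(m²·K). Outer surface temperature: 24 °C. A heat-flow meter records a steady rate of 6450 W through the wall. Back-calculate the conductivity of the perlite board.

k ≈ 0.0534 W/(m·K)

Thermal resistances in series:
R_inner film = 1/(h_i·A) = 1/(15.9×20.1) = 0.003129 K/W
R_insulating firebrick = L/(kA) = 0.145/(0.337×20.1) = 0.02141 K/W
Sum of known resistances R_other = 0.02454 K/W
Total R = ΔT/Q = 939/6450 = 0.1456 K/W
R_perlite board = R_total − R_other = 0.121 K/W
k = L/(R·A) = 0.13/(0.121×20.1)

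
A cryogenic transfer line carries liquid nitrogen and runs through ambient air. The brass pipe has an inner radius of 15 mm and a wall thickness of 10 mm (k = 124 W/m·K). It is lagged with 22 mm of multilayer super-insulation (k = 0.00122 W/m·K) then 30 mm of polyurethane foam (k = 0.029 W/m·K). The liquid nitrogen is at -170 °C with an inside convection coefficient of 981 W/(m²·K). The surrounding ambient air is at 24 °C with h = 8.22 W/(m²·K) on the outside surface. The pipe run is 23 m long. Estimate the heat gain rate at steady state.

Q ≈ 52.3 W

For a radial system each layer contributes R = ln(r_out/r_in)/(2πkL); films add R = 1/(hA).
R_inner film = 1/(h_i·2πr₁L) = 1/(981×2π×0.015×23) = 4.703×10^-4 K/W
R_brass pipe wall = ln(25/15)/(2π×124×23) = 2.851×10^-5 K/W
R_multilayer super-insulation = ln(47/25)/(2π×0.00122×23) = 3.581 K/W
R_polyurethane foam = ln(77/47)/(2π×0.029×23) = 0.1178 K/W
R_outer film = 1/(h_o·2πr_oL) = 1/(8.22×2π×0.077×23) = 0.01093 K/W
R_total = 3.71 K/W
Q = ΔT/R_total = 194/3.71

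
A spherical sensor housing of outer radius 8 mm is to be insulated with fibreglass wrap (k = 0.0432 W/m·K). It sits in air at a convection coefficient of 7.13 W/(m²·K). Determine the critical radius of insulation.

For a sphere r_cr = 2k/h = 2×0.0432/7.13
r_cr = 12.1 mm; since the bare radius (8 mm) is below r_cr, adding a thin layer of insulation will *increase* heat loss.

r_cr ≈ 12.1 mm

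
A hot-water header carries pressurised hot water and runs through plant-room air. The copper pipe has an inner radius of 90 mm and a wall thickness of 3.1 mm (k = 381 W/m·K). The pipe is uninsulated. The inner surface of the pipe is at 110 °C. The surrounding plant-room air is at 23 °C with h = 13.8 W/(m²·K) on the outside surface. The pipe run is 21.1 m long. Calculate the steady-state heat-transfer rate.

Treating each annulus and film as a series resistance:
R_copper pipe wall = ln(93.1/90)/(2π×381×21.1) = 6.704×10^-7 K/W
R_outer film = 1/(h_o·2πr_oL) = 1/(13.8×2π×0.0931×21.1) = 0.005871 K/W
R_total = 0.005872 K/W
Q = ΔT/R_total = 87/0.005872

Q ≈ 14800 W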